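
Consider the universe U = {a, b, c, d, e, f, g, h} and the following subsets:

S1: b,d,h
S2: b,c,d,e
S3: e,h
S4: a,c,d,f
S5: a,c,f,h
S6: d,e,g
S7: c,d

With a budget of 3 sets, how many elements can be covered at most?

8

Choosing S1, S4, S6 covers {a, b, c, d, e, f, g, h} — 8 elements.
That is all 8 elements.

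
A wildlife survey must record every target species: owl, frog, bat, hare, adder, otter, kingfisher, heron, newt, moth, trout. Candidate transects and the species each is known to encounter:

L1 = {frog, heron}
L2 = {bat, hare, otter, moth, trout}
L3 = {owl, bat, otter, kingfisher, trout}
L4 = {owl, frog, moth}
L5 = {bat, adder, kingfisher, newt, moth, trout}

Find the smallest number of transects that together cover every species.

4

L1, L2, L3, L5 together cover {owl, frog, bat, hare, adder, otter, kingfisher, heron, newt, moth, trout} — every species.
No 3 of the 5 transects cover everything (all 10 triples fall short), so 4 is minimum.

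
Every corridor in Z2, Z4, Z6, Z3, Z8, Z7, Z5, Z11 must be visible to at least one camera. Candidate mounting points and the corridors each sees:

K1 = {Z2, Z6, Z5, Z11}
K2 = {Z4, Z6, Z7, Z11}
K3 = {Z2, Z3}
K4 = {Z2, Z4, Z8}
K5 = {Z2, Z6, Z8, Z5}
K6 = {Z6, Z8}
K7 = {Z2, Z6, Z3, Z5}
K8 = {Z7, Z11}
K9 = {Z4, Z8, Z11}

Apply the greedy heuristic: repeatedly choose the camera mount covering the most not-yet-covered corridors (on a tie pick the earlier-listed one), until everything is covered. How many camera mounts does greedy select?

Pick 1: K1 covers 4 new corridors (Z2, Z6, Z5, Z11).
Pick 2: K2 covers 2 new corridors (Z4, Z7).
Pick 3: K3 covers 1 new corridors (Z3).
Pick 4: K4 covers 1 new corridors (Z8).
Greedy uses 4 camera mounts. (The true minimum is 3.)

4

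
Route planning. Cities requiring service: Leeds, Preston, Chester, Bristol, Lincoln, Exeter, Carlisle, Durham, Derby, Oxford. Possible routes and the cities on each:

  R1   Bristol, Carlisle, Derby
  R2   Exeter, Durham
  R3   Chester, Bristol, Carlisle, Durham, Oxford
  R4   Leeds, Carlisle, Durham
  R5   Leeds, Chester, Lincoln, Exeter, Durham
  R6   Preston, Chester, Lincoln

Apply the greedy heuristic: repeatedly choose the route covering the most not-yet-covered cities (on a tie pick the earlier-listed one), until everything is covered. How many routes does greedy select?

4

Pick 1: R3 covers 5 new cities (Chester, Bristol, Carlisle, Durham, Oxford).
Pick 2: R5 covers 3 new cities (Leeds, Lincoln, Exeter).
Pick 3: R1 covers 1 new cities (Derby).
Pick 4: R6 covers 1 new cities (Preston).
Greedy uses 4 routes.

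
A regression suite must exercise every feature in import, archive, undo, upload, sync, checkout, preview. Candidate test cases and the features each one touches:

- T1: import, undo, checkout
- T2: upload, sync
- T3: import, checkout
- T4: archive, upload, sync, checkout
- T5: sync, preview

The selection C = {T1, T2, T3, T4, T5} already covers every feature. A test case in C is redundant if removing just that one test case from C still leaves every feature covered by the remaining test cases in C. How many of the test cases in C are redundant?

2

Drop T1: undo uncovered — not redundant.
Drop T2: the rest still cover every feature — redundant.
Drop T3: the rest still cover every feature — redundant.
Drop T4: archive uncovered — not redundant.
Drop T5: preview uncovered — not redundant.
2 redundant: T2, T3.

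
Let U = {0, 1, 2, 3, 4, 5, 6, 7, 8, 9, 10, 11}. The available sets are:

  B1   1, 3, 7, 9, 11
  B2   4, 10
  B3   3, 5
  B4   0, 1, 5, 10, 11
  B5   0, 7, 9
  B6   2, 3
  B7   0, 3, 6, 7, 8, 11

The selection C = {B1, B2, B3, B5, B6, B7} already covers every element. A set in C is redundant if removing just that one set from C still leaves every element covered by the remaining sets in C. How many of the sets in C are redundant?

1

Drop B1: 1 uncovered — not redundant.
Drop B2: 4, 10 uncovered — not redundant.
Drop B3: 5 uncovered — not redundant.
Drop B5: the rest still cover every element — redundant.
Drop B6: 2 uncovered — not redundant.
Drop B7: 6, 8 uncovered — not redundant.
1 redundant: B5.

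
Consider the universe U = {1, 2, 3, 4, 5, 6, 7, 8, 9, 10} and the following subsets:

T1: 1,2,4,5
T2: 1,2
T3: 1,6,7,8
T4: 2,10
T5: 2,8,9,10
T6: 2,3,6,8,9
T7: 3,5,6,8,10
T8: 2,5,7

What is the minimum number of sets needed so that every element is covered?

4

T1, T3, T4, T6 together cover {1, 2, 3, 4, 5, 6, 7, 8, 9, 10} — every element.
No 3 of the 8 sets cover everything (all 56 triples fall short), so 4 is minimum.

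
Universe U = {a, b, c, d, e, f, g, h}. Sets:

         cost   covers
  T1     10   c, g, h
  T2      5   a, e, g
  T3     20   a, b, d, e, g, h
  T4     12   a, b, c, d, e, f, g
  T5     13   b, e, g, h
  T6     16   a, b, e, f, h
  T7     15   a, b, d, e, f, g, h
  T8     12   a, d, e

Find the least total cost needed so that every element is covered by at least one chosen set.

T1, T4 cover every element at cost 10 + 12 = 22.
Any cover uses at least 2 sets; among all covering selections none totals below 22.

22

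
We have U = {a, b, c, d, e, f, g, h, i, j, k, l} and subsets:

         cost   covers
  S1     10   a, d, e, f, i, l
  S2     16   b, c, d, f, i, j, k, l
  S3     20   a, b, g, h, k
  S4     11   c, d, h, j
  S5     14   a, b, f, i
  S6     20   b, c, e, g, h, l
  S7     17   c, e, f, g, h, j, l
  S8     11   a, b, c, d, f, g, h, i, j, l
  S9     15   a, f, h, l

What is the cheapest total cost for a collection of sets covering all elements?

37

S1, S2, S8 cover every element at cost 10 + 16 + 11 = 37.
Any cover uses at least 3 sets; among all covering selections none totals below 37.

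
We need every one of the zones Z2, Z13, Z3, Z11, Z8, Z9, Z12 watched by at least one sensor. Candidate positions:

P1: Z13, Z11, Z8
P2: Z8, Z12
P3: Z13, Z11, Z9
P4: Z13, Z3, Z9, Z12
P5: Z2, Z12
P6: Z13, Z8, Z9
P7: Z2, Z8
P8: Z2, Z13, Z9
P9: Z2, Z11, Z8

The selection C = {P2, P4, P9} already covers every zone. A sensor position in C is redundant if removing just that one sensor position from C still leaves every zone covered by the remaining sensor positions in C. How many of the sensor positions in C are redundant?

Drop P2: the rest still cover every zone — redundant.
Drop P4: Z13, Z3, Z9 uncovered — not redundant.
Drop P9: Z2, Z11 uncovered — not redundant.
1 redundant: P2.

1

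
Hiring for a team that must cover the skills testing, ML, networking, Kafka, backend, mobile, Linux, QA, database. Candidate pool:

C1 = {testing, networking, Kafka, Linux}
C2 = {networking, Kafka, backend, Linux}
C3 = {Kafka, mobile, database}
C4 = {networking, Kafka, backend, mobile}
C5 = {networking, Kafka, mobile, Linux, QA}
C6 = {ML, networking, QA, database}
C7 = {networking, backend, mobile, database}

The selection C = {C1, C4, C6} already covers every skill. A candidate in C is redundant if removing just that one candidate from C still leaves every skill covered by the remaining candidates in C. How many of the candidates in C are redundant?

Drop C1: testing, Linux uncovered — not redundant.
Drop C4: backend, mobile uncovered — not redundant.
Drop C6: ML, QA, database uncovered — not redundant.
None of the candidates in C is redundant.

0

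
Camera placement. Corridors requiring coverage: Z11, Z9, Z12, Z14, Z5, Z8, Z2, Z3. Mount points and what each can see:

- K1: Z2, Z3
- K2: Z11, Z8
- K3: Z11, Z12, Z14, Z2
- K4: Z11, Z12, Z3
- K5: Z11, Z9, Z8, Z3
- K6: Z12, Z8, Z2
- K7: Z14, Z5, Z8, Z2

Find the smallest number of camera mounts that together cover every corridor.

K3, K5, K7 together cover {Z11, Z9, Z12, Z14, Z5, Z8, Z2, Z3} — every corridor.
No 2 of the 7 camera mounts cover everything (all 21 pairs fall short), so 3 is minimum.

3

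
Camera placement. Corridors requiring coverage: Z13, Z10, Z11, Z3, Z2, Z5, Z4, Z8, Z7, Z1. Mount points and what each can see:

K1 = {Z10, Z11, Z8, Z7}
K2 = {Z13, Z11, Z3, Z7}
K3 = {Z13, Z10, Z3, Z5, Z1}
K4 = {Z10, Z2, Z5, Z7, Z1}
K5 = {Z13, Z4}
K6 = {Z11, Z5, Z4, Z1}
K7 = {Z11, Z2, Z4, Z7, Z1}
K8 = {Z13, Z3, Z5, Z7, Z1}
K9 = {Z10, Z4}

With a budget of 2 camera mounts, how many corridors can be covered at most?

Choosing K3, K7 covers {Z13, Z10, Z11, Z3, Z2, Z5, Z4, Z7, Z1} — 9 corridors.
No choice of 2 camera mounts does better; here Z8 is left uncovered.

9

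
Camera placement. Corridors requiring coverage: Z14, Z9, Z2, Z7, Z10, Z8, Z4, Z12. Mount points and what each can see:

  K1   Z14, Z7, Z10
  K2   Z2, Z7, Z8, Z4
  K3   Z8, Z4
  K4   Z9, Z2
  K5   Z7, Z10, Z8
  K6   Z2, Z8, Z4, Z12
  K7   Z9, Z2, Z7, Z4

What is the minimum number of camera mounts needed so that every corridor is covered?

K1, K4, K6 together cover {Z14, Z9, Z2, Z7, Z10, Z8, Z4, Z12} — every corridor.
No 2 of the 7 camera mounts cover everything (all 21 pairs fall short), so 3 is minimum.

3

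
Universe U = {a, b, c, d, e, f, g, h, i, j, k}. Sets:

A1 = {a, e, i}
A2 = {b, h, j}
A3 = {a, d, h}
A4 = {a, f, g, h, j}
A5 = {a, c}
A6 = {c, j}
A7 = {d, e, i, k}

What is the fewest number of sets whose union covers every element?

4

A2, A4, A5, A7 together cover {a, b, c, d, e, f, g, h, i, j, k} — every element.
No 3 of the 7 sets cover everything (all 35 triples fall short), so 4 is minimum.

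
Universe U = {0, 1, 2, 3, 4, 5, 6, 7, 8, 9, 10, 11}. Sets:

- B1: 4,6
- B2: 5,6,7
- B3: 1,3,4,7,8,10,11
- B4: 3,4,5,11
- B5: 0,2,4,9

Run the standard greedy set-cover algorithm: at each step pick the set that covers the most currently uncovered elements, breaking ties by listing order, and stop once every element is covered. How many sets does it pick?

Pick 1: B3 covers 7 new elements (1, 3, 4, 7, 8, 10, 11).
Pick 2: B5 covers 3 new elements (0, 2, 9).
Pick 3: B2 covers 2 new elements (5, 6).
Greedy uses 3 sets.

3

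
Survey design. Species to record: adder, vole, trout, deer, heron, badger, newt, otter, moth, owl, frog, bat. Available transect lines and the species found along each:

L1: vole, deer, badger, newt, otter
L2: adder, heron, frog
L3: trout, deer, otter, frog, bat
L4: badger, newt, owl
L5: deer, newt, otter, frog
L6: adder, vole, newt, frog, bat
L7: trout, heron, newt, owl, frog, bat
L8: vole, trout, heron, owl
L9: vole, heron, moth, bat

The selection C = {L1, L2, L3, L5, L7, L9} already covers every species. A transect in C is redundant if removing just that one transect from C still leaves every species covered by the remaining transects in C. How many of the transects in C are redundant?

2

Drop L1: badger uncovered — not redundant.
Drop L2: adder uncovered — not redundant.
Drop L3: the rest still cover every species — redundant.
Drop L5: the rest still cover every species — redundant.
Drop L7: owl uncovered — not redundant.
Drop L9: moth uncovered — not redundant.
2 redundant: L3, L5.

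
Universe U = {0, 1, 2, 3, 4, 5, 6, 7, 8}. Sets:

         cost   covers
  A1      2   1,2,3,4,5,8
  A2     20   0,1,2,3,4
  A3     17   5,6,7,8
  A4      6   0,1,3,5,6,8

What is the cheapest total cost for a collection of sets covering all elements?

25

A1, A3, A4 cover every element at cost 2 + 17 + 6 = 25.
Any cover uses at least 2 sets; among all covering selections none totals below 25.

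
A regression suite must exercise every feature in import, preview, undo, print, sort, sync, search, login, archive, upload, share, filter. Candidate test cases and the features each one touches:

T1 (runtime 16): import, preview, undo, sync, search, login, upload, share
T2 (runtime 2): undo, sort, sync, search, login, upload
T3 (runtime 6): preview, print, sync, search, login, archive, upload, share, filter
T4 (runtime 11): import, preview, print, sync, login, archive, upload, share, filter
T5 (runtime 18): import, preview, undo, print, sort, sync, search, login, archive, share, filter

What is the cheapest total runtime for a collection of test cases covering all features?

T2, T4 cover every feature at runtime 2 + 11 = 13.
Any cover uses at least 2 test cases; among all covering selections none totals below 13.
Greedy by coverage-per-runtime would pick T2, T3, T4 for 19 — worse than the optimum 13.

13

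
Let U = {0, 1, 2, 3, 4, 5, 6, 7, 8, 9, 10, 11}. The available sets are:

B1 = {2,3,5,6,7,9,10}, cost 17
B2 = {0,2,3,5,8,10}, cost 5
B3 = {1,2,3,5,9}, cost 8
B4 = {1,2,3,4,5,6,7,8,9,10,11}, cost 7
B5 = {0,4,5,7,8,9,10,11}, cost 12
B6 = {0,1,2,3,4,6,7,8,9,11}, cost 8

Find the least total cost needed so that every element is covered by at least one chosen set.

B2, B4 cover every element at cost 5 + 7 = 12.
Any cover uses at least 2 sets; among all covering selections none totals below 12.

12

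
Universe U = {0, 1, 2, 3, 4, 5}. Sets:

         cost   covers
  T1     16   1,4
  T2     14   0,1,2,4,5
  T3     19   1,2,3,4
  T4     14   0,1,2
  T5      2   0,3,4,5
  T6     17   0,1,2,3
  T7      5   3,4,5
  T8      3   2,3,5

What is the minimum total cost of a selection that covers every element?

T2, T5 cover every element at cost 14 + 2 = 16.
Any cover uses at least 2 sets; among all covering selections none totals below 16.

16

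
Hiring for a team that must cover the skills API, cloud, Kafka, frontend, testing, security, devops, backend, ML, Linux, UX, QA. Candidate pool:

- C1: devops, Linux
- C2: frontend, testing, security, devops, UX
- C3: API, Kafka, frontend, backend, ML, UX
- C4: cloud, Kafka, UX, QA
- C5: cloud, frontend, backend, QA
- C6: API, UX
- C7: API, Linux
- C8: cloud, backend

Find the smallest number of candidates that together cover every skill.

C1, C2, C3, C4 together cover {API, cloud, Kafka, frontend, testing, security, devops, backend, ML, Linux, UX, QA} — every skill.
No 3 of the 8 candidates cover everything (all 56 triples fall short), so 4 is minimum.

4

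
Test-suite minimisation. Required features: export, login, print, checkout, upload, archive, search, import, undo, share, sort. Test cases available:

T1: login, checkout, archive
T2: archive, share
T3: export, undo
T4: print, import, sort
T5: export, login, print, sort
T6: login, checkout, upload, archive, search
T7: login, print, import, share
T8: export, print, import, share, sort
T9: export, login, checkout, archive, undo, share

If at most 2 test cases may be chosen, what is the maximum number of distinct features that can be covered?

10

Choosing T6, T8 covers {export, login, print, checkout, upload, archive, search, import, share, sort} — 10 features.
No choice of 2 test cases does better; here undo is left uncovered.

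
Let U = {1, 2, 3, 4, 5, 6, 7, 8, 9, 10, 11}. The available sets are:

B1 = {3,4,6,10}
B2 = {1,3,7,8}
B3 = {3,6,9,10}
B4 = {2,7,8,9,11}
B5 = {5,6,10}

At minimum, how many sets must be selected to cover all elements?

B1, B2, B4, B5 together cover {1, 2, 3, 4, 5, 6, 7, 8, 9, 10, 11} — every element.
No 3 of the 5 sets cover everything (all 10 triples fall short), so 4 is minimum.

4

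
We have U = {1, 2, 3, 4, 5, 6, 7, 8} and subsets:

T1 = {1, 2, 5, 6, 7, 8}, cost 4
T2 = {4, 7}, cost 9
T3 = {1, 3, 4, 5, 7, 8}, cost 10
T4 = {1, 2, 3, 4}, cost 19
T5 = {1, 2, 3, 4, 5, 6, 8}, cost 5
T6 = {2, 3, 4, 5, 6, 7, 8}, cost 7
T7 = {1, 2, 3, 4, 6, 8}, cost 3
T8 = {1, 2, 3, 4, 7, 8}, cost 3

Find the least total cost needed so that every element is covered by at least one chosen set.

7

T1, T7 cover every element at cost 4 + 3 = 7.
Any cover uses at least 2 sets; among all covering selections none totals below 7.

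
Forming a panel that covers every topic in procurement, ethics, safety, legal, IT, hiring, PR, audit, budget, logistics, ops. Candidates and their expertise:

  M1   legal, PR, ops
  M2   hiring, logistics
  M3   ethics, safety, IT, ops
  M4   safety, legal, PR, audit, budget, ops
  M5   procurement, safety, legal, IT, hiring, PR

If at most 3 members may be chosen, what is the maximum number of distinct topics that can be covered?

10

Choosing M2, M3, M4 covers {ethics, safety, legal, IT, hiring, PR, audit, budget, logistics, ops} — 10 topics.
No choice of 3 members does better; here procurement is left uncovered.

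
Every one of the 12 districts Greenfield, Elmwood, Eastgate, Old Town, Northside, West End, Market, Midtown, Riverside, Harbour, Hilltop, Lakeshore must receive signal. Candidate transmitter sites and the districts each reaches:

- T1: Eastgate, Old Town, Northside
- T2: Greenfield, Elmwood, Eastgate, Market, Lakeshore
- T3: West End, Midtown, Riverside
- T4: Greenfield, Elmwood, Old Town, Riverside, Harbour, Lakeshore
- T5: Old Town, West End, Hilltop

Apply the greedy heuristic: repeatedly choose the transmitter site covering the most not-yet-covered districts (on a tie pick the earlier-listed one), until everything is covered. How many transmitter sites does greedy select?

5

Pick 1: T4 covers 6 new districts (Greenfield, Elmwood, Old Town, Riverside, Harbour, Lakeshore).
Pick 2: T1 covers 2 new districts (Eastgate, Northside).
Pick 3: T3 covers 2 new districts (West End, Midtown).
Pick 4: T2 covers 1 new districts (Market).
Pick 5: T5 covers 1 new districts (Hilltop).
Greedy uses 5 transmitter sites.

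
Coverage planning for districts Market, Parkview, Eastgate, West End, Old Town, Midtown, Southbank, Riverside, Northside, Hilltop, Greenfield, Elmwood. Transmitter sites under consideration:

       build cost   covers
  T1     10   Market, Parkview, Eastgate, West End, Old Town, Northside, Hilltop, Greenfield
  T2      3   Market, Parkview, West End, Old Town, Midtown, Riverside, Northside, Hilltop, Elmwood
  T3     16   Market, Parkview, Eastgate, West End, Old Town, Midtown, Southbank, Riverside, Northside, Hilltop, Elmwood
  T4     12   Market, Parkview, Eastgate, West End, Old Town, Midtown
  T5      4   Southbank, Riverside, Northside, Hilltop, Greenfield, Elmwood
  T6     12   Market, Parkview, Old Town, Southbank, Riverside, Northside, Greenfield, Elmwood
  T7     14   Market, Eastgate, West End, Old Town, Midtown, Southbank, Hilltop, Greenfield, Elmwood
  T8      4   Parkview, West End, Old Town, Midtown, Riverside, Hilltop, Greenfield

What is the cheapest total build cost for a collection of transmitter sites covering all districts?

16

T4, T5 cover every district at build cost 12 + 4 = 16.
Any cover uses at least 2 transmitter sites; among all covering selections none totals below 16.
Greedy by coverage-per-build cost would pick T2, T5, T1 for 17 — worse than the optimum 16.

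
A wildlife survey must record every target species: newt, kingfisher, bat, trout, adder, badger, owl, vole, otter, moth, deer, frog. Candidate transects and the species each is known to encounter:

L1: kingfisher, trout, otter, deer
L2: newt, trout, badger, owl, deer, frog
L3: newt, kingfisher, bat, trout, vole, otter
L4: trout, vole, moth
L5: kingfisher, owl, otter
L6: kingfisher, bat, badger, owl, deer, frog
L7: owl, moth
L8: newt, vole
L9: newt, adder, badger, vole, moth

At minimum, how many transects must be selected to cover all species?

L1, L6, L9 together cover {newt, kingfisher, bat, trout, adder, badger, owl, vole, otter, moth, deer, frog} — every species.
No 2 of the 9 transects cover everything (all 36 pairs fall short), so 3 is minimum.

3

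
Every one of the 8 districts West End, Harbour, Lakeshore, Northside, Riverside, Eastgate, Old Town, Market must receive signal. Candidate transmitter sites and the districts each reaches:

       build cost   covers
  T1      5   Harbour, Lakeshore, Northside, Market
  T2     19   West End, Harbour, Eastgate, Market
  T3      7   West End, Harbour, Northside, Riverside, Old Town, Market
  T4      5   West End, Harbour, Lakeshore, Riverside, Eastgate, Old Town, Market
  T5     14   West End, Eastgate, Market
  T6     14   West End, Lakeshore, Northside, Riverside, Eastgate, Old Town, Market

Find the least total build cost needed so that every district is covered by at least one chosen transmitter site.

T1, T4 cover every district at build cost 5 + 5 = 10.
Any cover uses at least 2 transmitter sites; among all covering selections none totals below 10.

10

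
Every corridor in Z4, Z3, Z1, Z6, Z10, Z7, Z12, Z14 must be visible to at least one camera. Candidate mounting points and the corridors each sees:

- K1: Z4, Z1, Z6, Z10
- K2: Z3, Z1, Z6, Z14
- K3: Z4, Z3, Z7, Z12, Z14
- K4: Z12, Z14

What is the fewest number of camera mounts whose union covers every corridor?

K1, K3 together cover {Z4, Z3, Z1, Z6, Z10, Z7, Z12, Z14} — every corridor.
No single camera mount contains all 8 corridors, so 2 is optimal.

2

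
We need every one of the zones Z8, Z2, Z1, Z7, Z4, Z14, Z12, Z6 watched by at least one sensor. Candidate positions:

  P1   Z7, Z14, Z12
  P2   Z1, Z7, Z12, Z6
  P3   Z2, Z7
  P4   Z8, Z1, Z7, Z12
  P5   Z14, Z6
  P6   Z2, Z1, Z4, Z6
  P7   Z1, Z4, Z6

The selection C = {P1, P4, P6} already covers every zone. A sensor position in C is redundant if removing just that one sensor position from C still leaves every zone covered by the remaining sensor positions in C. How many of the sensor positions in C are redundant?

0

Drop P1: Z14 uncovered — not redundant.
Drop P4: Z8 uncovered — not redundant.
Drop P6: Z2, Z4, Z6 uncovered — not redundant.
None of the sensor positions in C is redundant.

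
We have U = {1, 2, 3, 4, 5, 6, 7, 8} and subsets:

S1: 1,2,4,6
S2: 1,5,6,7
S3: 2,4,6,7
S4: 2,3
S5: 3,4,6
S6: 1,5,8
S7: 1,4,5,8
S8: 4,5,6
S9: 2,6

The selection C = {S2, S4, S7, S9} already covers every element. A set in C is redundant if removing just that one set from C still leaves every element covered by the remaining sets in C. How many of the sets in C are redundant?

1

Drop S2: 7 uncovered — not redundant.
Drop S4: 3 uncovered — not redundant.
Drop S7: 4, 8 uncovered — not redundant.
Drop S9: the rest still cover every element — redundant.
1 redundant: S9.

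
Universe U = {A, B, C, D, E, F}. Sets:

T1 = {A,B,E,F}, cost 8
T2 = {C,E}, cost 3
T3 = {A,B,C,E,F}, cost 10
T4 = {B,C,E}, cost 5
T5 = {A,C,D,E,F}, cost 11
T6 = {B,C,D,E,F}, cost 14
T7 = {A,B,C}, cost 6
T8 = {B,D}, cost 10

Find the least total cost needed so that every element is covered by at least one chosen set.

16

T4, T5 cover every element at cost 5 + 11 = 16.
Any cover uses at least 2 sets; among all covering selections none totals below 16.
Greedy by coverage-per-cost would pick T2, T1, T8 for 21 — worse than the optimum 16.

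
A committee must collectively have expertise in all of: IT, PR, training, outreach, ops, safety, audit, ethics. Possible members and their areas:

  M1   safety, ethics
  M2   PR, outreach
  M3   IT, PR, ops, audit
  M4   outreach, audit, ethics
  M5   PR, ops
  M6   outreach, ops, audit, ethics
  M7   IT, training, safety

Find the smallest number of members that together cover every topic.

M2, M6, M7 together cover {IT, PR, training, outreach, ops, safety, audit, ethics} — every topic.
No 2 of the 7 members cover everything (all 21 pairs fall short), so 3 is minimum.
Greedy (largest uncovered first) would take M3, M1, M2, M7 — 4 members — but 3 suffice.

3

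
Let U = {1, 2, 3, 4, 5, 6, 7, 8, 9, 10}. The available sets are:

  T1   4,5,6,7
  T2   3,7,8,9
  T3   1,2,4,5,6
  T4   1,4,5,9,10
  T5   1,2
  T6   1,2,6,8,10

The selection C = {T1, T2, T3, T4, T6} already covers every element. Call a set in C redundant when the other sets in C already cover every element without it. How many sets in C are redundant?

Drop T1: the rest still cover every element — redundant.
Drop T2: 3 uncovered — not redundant.
Drop T3: the rest still cover every element — redundant.
Drop T4: the rest still cover every element — redundant.
Drop T6: the rest still cover every element — redundant.
4 redundant: T1, T3, T4, T6.

4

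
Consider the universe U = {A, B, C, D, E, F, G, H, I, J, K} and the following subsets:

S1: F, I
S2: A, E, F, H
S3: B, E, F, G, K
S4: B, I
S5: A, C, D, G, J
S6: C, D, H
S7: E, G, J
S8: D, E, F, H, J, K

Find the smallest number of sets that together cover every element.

3

S4, S5, S8 together cover {A, B, C, D, E, F, G, H, I, J, K} — every element.
No 2 of the 8 sets cover everything (all 28 pairs fall short), so 3 is minimum.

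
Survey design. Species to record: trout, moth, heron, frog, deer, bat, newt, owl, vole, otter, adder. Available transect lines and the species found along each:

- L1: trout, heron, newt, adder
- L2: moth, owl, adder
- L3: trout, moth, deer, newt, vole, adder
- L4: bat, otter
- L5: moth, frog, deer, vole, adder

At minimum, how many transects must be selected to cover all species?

L1, L2, L4, L5 together cover {trout, moth, heron, frog, deer, bat, newt, owl, vole, otter, adder} — every species.
No 3 of the 5 transects cover everything (all 10 triples fall short), so 4 is minimum.
Greedy (largest uncovered first) would take L3, L4, L1, L2, L5 — 5 transects — but 4 suffice.

4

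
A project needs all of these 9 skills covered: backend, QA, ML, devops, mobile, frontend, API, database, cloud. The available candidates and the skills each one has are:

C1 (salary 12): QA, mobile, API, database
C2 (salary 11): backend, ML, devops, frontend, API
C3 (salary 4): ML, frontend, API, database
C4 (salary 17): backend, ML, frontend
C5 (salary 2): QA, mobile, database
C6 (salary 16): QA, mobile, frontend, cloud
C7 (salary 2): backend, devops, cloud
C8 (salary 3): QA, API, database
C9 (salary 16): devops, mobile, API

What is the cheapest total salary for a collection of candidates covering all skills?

C3, C5, C7 cover every skill at salary 4 + 2 + 2 = 8.
Any cover uses at least 3 candidates; among all covering selections none totals below 8.

8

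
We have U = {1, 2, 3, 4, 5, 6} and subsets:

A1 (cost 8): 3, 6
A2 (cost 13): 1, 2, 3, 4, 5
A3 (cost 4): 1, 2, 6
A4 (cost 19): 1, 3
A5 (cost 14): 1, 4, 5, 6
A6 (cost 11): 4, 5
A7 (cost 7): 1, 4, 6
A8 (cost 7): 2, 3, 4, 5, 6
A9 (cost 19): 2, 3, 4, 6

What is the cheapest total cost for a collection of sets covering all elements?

11

A3, A8 cover every element at cost 4 + 7 = 11.
Any cover uses at least 2 sets; among all covering selections none totals below 11.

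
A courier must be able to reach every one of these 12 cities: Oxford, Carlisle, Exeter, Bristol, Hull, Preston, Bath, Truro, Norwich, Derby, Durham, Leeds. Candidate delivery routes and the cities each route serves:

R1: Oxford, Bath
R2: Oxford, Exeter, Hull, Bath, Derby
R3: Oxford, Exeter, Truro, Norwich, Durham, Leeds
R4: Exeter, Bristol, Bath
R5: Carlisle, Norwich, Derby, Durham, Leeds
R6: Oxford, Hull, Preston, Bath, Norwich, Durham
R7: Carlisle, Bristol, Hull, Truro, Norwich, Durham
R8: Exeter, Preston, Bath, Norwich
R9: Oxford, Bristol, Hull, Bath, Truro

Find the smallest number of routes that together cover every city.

3

R5, R8, R9 together cover {Oxford, Carlisle, Exeter, Bristol, Hull, Preston, Bath, Truro, Norwich, Derby, Durham, Leeds} — every city.
No 2 of the 9 routes cover everything (all 36 pairs fall short), so 3 is minimum.
Greedy (largest uncovered first) would take R3, R2, R7, R6 — 4 routes — but 3 suffice.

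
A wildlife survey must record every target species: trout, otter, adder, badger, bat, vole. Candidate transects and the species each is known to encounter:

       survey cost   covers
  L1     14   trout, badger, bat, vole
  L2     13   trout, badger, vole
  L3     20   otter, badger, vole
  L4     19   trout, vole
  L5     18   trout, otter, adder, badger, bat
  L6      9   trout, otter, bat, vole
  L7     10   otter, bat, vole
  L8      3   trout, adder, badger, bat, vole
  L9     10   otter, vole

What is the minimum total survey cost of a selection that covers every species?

12

L6, L8 cover every species at survey cost 9 + 3 = 12.
Any cover uses at least 2 transects; among all covering selections none totals below 12.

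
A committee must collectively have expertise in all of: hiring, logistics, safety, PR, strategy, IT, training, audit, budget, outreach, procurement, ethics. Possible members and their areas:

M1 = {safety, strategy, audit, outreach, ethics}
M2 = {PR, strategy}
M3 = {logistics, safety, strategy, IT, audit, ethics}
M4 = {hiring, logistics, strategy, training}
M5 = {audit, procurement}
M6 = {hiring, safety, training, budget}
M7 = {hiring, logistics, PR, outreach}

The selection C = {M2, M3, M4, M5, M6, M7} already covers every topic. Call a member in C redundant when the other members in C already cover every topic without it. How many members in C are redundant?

Drop M2: the rest still cover every topic — redundant.
Drop M3: IT, ethics uncovered — not redundant.
Drop M4: the rest still cover every topic — redundant.
Drop M5: procurement uncovered — not redundant.
Drop M6: budget uncovered — not redundant.
Drop M7: outreach uncovered — not redundant.
2 redundant: M2, M4.

2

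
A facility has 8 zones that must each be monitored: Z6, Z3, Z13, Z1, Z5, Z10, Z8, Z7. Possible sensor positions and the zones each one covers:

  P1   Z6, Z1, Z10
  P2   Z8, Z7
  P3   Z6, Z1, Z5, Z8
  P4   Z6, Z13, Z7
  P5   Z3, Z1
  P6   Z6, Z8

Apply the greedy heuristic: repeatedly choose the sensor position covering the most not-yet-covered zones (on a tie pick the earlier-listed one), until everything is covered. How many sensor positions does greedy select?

4

Pick 1: P3 covers 4 new zones (Z6, Z1, Z5, Z8).
Pick 2: P4 covers 2 new zones (Z13, Z7).
Pick 3: P1 covers 1 new zones (Z10).
Pick 4: P5 covers 1 new zones (Z3).
Greedy uses 4 sensor positions.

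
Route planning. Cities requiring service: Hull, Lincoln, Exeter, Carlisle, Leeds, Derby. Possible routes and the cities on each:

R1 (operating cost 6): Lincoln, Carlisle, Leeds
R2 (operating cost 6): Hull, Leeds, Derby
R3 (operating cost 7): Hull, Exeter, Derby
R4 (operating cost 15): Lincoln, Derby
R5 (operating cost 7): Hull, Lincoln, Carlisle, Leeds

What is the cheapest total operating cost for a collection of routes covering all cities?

R1, R3 cover every city at operating cost 6 + 7 = 13.
Any cover uses at least 2 routes; among all covering selections none totals below 13.

13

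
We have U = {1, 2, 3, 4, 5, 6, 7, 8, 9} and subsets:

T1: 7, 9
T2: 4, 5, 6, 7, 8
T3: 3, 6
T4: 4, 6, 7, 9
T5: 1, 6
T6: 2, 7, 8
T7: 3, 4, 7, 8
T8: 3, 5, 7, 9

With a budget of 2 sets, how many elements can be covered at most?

7

Choosing T2, T8 covers {3, 4, 5, 6, 7, 8, 9} — 7 elements.
No choice of 2 sets does better; here 1, 2 are left uncovered.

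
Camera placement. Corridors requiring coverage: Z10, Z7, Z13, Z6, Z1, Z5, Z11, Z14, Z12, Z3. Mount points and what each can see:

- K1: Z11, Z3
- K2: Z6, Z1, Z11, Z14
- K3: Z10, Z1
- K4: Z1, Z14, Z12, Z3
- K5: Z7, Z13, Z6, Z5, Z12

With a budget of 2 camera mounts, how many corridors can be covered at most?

Choosing K2, K5 covers {Z7, Z13, Z6, Z1, Z5, Z11, Z14, Z12} — 8 corridors.
No choice of 2 camera mounts does better; here Z10, Z3 are left uncovered.

8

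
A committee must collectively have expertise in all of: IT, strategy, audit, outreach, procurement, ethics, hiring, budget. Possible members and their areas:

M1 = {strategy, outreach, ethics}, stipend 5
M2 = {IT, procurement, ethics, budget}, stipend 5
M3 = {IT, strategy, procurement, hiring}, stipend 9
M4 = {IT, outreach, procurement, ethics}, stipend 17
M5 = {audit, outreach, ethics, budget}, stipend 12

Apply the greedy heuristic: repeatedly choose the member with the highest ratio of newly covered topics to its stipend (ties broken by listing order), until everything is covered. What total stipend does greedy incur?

Pick 1: M2 adds 4 new (IT, procurement, ethics, budget) at stipend 5 (ratio 4/5).
Pick 2: M1 adds 2 new (strategy, outreach) at stipend 5 (ratio 2/5).
Pick 3: M3 adds 1 new (hiring) at stipend 9 (ratio 1/9).
Pick 4: M5 adds 1 new (audit) at stipend 12 (ratio 1/12).
Greedy total stipend: 5 + 5 + 9 + 12 = 31. (The true optimum is 21, so greedy overshoots here.)

31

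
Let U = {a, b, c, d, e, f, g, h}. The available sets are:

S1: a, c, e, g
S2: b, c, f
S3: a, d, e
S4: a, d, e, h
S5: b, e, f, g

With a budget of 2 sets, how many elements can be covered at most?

7

Choosing S2, S4 covers {a, b, c, d, e, f, h} — 7 elements.
No choice of 2 sets does better; here g is left uncovered.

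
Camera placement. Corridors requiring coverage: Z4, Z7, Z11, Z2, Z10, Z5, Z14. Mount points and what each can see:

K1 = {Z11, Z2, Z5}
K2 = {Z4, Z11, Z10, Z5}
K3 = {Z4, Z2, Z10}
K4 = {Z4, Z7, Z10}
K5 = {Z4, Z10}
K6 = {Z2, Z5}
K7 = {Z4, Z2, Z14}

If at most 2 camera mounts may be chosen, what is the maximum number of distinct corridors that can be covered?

6

Choosing K1, K4 covers {Z4, Z7, Z11, Z2, Z10, Z5} — 6 corridors.
No choice of 2 camera mounts does better; here Z14 is left uncovered.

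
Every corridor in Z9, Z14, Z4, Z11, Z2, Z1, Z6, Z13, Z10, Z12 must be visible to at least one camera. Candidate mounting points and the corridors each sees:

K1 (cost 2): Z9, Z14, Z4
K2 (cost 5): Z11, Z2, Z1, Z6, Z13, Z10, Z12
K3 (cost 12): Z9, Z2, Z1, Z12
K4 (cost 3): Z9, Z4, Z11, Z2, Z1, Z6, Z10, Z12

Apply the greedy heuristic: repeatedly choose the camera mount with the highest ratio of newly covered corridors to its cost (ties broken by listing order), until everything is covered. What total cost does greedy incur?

10

Pick 1: K4 adds 8 new (Z9, Z4, Z11, Z2, Z1, Z6, Z10, Z12) at cost 3 (ratio 8/3).
Pick 2: K1 adds 1 new (Z14) at cost 2 (ratio 1/2).
Pick 3: K2 adds 1 new (Z13) at cost 5 (ratio 1/5).
Greedy total cost: 3 + 2 + 5 = 10. (The true optimum is 7, so greedy overshoots here.)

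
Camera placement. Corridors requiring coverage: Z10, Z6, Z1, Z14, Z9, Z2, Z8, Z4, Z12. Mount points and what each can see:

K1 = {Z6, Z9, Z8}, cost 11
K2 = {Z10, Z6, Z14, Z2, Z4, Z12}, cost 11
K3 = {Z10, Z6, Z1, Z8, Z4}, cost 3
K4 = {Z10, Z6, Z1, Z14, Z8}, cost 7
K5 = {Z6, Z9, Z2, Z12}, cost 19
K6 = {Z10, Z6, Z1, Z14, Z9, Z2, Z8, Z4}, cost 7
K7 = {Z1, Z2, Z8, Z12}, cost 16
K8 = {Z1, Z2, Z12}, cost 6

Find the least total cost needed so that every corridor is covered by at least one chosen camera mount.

13

K6, K8 cover every corridor at cost 7 + 6 = 13.
Any cover uses at least 2 camera mounts; among all covering selections none totals below 13.
Greedy by coverage-per-cost would pick K3, K6, K8 for 16 — worse than the optimum 13.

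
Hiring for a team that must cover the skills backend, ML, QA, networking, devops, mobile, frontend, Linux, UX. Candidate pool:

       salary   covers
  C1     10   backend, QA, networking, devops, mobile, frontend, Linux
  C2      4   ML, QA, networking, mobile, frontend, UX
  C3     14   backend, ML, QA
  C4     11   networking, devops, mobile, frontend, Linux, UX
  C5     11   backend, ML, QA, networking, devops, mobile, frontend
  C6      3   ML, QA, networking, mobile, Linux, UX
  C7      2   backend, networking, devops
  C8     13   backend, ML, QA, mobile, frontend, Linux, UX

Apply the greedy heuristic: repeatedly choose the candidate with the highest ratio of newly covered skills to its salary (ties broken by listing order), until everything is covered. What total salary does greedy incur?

Pick 1: C6 adds 6 new (ML, QA, networking, mobile, Linux, UX) at salary 3 (ratio 6/3).
Pick 2: C7 adds 2 new (backend, devops) at salary 2 (ratio 2/2).
Pick 3: C2 adds 1 new (frontend) at salary 4 (ratio 1/4).
Greedy total salary: 3 + 2 + 4 = 9.

9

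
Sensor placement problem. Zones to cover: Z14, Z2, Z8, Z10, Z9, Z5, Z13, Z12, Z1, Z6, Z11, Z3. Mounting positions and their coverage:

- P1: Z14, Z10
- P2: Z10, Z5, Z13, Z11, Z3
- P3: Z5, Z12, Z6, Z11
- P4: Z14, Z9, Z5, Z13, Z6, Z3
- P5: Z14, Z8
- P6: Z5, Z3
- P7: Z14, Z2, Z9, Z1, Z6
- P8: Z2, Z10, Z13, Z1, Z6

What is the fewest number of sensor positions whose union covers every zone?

P2, P3, P5, P7 together cover {Z14, Z2, Z8, Z10, Z9, Z5, Z13, Z12, Z1, Z6, Z11, Z3} — every zone.
No 3 of the 8 sensor positions cover everything (all 56 triples fall short), so 4 is minimum.

4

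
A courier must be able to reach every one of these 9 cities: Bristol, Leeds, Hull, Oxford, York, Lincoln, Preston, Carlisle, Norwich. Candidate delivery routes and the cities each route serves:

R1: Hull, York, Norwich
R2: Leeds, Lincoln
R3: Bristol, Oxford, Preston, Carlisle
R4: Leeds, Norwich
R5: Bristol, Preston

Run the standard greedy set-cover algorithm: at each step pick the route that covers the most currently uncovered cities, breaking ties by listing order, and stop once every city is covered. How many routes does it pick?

Pick 1: R3 covers 4 new cities (Bristol, Oxford, Preston, Carlisle).
Pick 2: R1 covers 3 new cities (Hull, York, Norwich).
Pick 3: R2 covers 2 new cities (Leeds, Lincoln).
Greedy uses 3 routes.

3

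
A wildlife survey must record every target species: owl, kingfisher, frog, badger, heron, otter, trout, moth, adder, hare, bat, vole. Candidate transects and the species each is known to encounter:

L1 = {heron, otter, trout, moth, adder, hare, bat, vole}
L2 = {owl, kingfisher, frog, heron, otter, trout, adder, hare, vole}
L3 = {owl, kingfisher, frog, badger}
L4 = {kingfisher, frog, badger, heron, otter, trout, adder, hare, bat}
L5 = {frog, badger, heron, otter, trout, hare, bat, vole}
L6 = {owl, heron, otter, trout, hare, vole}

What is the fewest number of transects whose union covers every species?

L1, L3 together cover {owl, kingfisher, frog, badger, heron, otter, trout, moth, adder, hare, bat, vole} — every species.
No single transect contains all 12 species, so 2 is optimal.

2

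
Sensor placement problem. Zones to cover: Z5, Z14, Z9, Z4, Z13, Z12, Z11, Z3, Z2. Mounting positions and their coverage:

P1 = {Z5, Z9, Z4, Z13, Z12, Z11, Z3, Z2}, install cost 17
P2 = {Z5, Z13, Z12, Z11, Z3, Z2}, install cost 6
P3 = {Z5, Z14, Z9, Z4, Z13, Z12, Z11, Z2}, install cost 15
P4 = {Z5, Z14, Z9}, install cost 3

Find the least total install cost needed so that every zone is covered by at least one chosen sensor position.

20

P1, P4 cover every zone at install cost 17 + 3 = 20.
Any cover uses at least 2 sensor positions; among all covering selections none totals below 20.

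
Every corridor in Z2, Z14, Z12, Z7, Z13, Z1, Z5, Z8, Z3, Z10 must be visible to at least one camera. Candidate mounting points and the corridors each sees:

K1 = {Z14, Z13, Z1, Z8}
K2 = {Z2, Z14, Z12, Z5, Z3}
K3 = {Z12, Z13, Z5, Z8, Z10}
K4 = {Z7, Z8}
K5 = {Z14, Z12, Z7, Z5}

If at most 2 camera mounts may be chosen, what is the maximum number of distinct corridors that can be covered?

Choosing K1, K2 covers {Z2, Z14, Z12, Z13, Z1, Z5, Z8, Z3} — 8 corridors.
No choice of 2 camera mounts does better; here Z7, Z10 are left uncovered.

8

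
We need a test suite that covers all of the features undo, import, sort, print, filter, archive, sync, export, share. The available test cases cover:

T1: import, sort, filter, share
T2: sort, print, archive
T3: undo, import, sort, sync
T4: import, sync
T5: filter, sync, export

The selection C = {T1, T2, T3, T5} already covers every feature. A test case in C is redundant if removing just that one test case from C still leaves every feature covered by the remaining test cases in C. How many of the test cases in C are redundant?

Drop T1: share uncovered — not redundant.
Drop T2: print, archive uncovered — not redundant.
Drop T3: undo uncovered — not redundant.
Drop T5: export uncovered — not redundant.
None of the test cases in C is redundant.

0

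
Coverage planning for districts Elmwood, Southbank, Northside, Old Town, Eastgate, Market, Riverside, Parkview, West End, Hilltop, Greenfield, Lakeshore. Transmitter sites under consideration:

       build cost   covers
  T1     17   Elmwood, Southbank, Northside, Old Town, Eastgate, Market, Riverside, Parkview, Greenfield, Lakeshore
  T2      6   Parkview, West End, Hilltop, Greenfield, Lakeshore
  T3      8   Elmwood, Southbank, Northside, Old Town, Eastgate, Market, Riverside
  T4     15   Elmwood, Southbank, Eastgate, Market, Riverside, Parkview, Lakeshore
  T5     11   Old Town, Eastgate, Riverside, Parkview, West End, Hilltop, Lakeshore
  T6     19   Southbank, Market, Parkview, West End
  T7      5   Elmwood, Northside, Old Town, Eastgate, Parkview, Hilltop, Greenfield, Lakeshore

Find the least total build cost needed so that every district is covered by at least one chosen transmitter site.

14

T2, T3 cover every district at build cost 6 + 8 = 14.
Any cover uses at least 2 transmitter sites; among all covering selections none totals below 14.
Greedy by coverage-per-build cost would pick T7, T3, T2 for 19 — worse than the optimum 14.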